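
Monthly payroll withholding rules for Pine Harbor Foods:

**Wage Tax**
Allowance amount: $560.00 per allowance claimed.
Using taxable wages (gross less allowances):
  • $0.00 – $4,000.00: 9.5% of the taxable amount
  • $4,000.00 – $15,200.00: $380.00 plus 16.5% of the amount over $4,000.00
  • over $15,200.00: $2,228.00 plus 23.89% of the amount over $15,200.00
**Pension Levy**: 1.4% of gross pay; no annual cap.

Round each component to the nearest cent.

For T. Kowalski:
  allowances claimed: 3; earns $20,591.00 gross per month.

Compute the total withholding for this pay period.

$3,402.83

Wage Tax: taxable = $20,591.00 − 3×$560.00 = $18,911.00
  $2,228.00 + 23.89% × ($18,911.00 − $15,200.00) = $2,228.00 + 23.89% × $3,711.00 = $3,114.56
Pension Levy: 1.4% × $20,591.00 = $288.27
Total: $3,114.56 + $288.27 = $3,402.83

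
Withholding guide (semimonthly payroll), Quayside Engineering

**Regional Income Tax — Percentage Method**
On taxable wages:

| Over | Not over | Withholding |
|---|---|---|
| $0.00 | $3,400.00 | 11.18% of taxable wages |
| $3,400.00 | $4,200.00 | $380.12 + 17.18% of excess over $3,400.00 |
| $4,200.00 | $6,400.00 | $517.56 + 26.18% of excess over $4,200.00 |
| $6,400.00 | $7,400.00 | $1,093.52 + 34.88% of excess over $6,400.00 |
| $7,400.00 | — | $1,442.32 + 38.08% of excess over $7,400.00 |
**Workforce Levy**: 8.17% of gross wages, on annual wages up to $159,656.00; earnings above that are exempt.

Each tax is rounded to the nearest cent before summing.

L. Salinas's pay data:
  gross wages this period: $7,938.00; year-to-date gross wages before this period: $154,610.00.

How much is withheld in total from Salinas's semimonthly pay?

$2,059.45

Regional Income Tax: taxable = $7,938.00
  $1,442.32 + 38.08% × ($7,938.00 − $7,400.00) = $1,442.32 + 38.08% × $538.00 = $1,647.19
Workforce Levy: cap $159,656.00 − YTD $154,610.00 = $5,046.00 subject; 8.17% × $5,046.00 = $412.26
Total: $1,647.19 + $412.26 = $2,059.45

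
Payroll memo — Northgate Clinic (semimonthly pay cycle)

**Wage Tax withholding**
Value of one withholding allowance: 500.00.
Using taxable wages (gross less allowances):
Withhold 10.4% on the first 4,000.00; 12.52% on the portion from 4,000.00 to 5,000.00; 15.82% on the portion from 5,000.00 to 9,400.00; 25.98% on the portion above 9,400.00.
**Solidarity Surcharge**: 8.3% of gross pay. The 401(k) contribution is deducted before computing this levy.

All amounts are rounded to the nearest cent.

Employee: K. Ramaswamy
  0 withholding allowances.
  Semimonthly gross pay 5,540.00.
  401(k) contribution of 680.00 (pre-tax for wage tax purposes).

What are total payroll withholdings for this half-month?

Wage Tax: taxable = 5,540.00 − 680.00 = 4,860.00
  416.00 + 12.52% × (4,860.00 − 4,000.00) = 416.00 + 12.52% × 860.00 = 523.67
Solidarity Surcharge: 8.3% × 4,860.00 = 403.38
Total: 523.67 + 403.38 = 927.05

927.05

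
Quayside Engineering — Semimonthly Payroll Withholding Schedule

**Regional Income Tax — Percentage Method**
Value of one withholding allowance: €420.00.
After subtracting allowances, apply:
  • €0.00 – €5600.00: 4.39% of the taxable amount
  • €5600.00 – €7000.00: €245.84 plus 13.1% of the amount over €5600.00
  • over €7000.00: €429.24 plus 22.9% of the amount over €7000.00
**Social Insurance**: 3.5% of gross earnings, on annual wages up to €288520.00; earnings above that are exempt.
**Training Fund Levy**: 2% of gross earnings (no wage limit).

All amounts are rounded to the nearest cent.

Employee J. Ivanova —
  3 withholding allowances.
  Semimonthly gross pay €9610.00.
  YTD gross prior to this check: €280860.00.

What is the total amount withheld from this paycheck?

Regional Income Tax: taxable = €9610.00 − 3×€420.00 = €8350.00
  €429.24 + 22.9% × (€8350.00 − €7000.00) = €429.24 + 22.9% × €1350.00 = €738.39
Social Insurance: cap €288520.00 − YTD €280860.00 = €7660.00 subject; 3.5% × €7660.00 = €268.10
Training Fund Levy: 2% × €9610.00 = €192.20
Total: €738.39 + €268.10 + €192.20 = €1198.69

€1198.69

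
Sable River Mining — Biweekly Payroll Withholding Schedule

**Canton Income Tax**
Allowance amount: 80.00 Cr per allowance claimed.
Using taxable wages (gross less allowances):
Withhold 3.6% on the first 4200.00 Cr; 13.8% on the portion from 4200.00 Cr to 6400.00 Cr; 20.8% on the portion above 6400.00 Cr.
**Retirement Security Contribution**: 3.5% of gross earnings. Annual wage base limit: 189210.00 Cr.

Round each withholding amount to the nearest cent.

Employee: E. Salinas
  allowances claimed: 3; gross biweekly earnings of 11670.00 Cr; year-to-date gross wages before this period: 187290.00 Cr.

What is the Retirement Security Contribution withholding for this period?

67.20 Cr

Retirement Security Contribution: cap 189210.00 Cr − YTD 187290.00 Cr = 1920.00 Cr subject; 3.5% × 1920.00 Cr = 67.20 Cr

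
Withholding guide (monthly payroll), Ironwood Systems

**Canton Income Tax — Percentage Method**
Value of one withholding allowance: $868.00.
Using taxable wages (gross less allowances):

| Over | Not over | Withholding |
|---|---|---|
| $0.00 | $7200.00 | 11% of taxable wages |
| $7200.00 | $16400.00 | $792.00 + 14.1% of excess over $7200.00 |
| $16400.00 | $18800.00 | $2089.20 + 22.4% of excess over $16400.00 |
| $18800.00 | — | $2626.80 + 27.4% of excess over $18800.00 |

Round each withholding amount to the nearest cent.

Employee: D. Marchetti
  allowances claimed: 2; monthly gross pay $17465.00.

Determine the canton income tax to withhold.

$1994.59

Canton Income Tax: taxable = $17465.00 − 2×$868.00 = $15729.00
  $792.00 + 14.1% × ($15729.00 − $7200.00) = $792.00 + 14.1% × $8529.00 = $1994.59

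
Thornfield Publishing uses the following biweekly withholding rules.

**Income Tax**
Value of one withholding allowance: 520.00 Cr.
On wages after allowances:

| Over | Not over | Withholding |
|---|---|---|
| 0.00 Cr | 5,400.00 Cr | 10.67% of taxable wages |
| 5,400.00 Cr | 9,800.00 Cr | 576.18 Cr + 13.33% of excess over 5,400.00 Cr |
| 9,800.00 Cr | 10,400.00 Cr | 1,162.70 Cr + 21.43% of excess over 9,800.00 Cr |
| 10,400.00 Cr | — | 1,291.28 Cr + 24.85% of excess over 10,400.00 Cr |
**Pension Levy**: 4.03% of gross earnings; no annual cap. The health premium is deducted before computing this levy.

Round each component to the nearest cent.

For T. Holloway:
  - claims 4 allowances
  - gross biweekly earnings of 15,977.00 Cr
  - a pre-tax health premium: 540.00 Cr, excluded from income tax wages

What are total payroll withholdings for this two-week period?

Income Tax: taxable = 15,977.00 Cr − 540.00 Cr − 4×520.00 Cr = 13,357.00 Cr
  1,291.28 Cr + 24.85% × (13,357.00 Cr − 10,400.00 Cr) = 1,291.28 Cr + 24.85% × 2,957.00 Cr = 2,026.09 Cr
Pension Levy: 4.03% × 15,437.00 Cr = 622.11 Cr
Total: 2,026.09 Cr + 622.11 Cr = 2,648.20 Cr

2,648.20 Cr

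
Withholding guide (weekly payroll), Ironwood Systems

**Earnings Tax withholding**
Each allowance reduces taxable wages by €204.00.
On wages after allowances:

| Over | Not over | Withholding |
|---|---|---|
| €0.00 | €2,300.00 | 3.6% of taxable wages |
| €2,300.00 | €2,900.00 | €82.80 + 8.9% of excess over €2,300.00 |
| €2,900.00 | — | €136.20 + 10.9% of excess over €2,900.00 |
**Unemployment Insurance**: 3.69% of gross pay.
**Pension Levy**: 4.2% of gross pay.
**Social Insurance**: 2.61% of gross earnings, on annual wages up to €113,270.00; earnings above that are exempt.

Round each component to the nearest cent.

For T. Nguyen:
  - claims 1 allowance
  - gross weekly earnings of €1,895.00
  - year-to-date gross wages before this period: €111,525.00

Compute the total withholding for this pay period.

€255.94

Earnings Tax: taxable = €1,895.00 − 1×€204.00 = €1,691.00
  3.6% × €1,691.00 = €60.88
Unemployment Insurance: 3.69% × €1,895.00 = €69.93
Pension Levy: 4.2% × €1,895.00 = €79.59
Social Insurance: cap €113,270.00 − YTD €111,525.00 = €1,745.00 subject; 2.61% × €1,745.00 = €45.54
Total: €60.88 + €69.93 + €79.59 + €45.54 = €255.94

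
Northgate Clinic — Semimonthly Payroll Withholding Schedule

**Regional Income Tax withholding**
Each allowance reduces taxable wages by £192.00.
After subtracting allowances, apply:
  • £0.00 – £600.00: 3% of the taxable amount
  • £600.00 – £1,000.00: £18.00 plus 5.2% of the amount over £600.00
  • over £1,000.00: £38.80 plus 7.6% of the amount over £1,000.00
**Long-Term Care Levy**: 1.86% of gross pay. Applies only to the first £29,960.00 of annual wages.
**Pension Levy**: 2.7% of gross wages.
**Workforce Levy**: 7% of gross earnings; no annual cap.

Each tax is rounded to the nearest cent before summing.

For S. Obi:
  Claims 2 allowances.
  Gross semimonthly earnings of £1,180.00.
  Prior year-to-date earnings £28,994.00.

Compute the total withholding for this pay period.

£160.62

Regional Income Tax: taxable = £1,180.00 − 2×£192.00 = £796.00
  £18.00 + 5.2% × (£796.00 − £600.00) = £18.00 + 5.2% × £196.00 = £28.19
Long-Term Care Levy: cap £29,960.00 − YTD £28,994.00 = £966.00 subject; 1.86% × £966.00 = £17.97
Pension Levy: 2.7% × £1,180.00 = £31.86
Workforce Levy: 7% × £1,180.00 = £82.60
Total: £28.19 + £17.97 + £31.86 + £82.60 = £160.62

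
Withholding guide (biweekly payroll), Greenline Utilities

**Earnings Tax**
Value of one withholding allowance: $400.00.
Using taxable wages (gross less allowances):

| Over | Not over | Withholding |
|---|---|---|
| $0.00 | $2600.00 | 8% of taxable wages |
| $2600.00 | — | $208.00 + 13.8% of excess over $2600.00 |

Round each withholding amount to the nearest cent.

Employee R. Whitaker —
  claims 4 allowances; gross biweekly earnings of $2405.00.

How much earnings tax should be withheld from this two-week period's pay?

Earnings Tax: taxable = $2405.00 − 4×$400.00 = $805.00
  8% × $805.00 = $64.40

$64.40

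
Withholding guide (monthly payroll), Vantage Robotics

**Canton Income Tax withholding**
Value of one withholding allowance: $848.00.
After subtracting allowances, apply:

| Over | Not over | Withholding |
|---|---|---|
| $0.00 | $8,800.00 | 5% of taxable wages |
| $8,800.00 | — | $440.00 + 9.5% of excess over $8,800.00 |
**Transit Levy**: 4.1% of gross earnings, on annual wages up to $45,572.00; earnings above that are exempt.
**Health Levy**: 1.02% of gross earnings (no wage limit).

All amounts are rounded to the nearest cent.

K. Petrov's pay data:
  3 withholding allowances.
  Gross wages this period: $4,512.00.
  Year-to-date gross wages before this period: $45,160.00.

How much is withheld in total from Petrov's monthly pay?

Canton Income Tax: taxable = $4,512.00 − 3×$848.00 = $1,968.00
  5% × $1,968.00 = $98.40
Transit Levy: cap $45,572.00 − YTD $45,160.00 = $412.00 subject; 4.1% × $412.00 = $16.89
Health Levy: 1.02% × $4,512.00 = $46.02
Total: $98.40 + $16.89 + $46.02 = $161.31

$161.31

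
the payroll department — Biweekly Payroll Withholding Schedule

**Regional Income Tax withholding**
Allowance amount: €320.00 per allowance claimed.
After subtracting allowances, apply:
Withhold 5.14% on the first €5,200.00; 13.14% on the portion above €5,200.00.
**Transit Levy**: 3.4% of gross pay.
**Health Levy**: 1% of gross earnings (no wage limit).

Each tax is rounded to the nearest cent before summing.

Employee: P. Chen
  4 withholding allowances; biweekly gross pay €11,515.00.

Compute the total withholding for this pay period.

Regional Income Tax: taxable = €11,515.00 − 4×€320.00 = €10,235.00
  €267.28 + 13.14% × (€10,235.00 − €5,200.00) = €267.28 + 13.14% × €5,035.00 = €928.88
Transit Levy: 3.4% × €11,515.00 = €391.51
Health Levy: 1% × €11,515.00 = €115.15
Total: €928.88 + €391.51 + €115.15 = €1,435.54

€1,435.54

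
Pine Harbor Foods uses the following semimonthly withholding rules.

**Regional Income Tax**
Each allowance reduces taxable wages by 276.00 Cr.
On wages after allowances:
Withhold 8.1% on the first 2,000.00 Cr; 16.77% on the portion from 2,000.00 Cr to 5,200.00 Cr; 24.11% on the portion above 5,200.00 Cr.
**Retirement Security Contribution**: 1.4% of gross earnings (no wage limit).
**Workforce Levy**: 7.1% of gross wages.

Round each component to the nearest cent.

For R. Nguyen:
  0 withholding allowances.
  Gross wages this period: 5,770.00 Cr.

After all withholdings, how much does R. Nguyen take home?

4,443.48 Cr

Regional Income Tax: taxable = 5,770.00 Cr
  698.64 Cr + 24.11% × (5,770.00 Cr − 5,200.00 Cr) = 698.64 Cr + 24.11% × 570.00 Cr = 836.07 Cr
Retirement Security Contribution: 1.4% × 5,770.00 Cr = 80.78 Cr
Workforce Levy: 7.1% × 5,770.00 Cr = 409.67 Cr
Total withheld: 836.07 Cr + 80.78 Cr + 409.67 Cr = 1,326.52 Cr
Net pay: 5,770.00 Cr − 1,326.52 Cr = 4,443.48 Cr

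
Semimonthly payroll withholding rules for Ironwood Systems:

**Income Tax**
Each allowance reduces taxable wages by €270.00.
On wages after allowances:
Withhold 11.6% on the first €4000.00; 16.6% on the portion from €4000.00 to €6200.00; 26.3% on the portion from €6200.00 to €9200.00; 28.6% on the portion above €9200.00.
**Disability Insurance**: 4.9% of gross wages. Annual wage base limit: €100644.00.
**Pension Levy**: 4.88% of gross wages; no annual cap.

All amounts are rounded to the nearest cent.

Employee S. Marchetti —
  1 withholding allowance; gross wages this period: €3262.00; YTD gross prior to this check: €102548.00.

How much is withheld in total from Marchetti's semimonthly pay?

Income Tax: taxable = €3262.00 − 1×€270.00 = €2992.00
  11.6% × €2992.00 = €347.07
Disability Insurance: YTD €102548.00 ≥ cap €100644.00 → €0.00
Pension Levy: 4.88% × €3262.00 = €159.19
Total: €347.07 + €0.00 + €159.19 = €506.26

€506.26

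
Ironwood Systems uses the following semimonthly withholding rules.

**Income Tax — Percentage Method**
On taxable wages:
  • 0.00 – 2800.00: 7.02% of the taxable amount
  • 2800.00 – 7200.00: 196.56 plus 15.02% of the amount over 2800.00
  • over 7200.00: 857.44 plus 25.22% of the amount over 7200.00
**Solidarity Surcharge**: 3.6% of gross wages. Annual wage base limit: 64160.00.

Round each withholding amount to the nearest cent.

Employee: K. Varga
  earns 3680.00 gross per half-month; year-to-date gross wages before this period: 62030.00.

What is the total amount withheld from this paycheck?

405.42

Income Tax: taxable = 3680.00
  196.56 + 15.02% × (3680.00 − 2800.00) = 196.56 + 15.02% × 880.00 = 328.74
Solidarity Surcharge: cap 64160.00 − YTD 62030.00 = 2130.00 subject; 3.6% × 2130.00 = 76.68
Total: 328.74 + 76.68 = 405.42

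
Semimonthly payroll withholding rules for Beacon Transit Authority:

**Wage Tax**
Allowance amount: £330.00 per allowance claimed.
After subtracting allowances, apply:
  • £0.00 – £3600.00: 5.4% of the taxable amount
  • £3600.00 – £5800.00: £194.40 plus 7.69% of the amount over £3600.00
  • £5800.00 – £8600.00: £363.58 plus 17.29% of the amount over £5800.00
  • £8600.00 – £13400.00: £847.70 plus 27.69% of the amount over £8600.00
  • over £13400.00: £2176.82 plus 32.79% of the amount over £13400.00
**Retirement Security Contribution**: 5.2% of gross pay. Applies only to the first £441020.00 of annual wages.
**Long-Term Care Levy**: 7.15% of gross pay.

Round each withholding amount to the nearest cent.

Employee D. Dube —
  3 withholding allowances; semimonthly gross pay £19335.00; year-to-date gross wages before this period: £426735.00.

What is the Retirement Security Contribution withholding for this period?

£742.82

Retirement Security Contribution: cap £441020.00 − YTD £426735.00 = £14285.00 subject; 5.2% × £14285.00 = £742.82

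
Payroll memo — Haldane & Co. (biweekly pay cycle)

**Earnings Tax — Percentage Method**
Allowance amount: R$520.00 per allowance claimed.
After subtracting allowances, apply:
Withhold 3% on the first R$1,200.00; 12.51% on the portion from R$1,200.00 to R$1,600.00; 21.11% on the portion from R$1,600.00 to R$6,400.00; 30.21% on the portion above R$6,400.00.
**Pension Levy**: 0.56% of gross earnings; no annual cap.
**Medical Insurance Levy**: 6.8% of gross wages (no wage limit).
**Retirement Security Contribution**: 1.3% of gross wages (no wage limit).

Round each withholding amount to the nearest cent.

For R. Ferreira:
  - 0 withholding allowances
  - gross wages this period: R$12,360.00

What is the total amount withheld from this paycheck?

Earnings Tax: taxable = R$12,360.00
  R$1,099.32 + 30.21% × (R$12,360.00 − R$6,400.00) = R$1,099.32 + 30.21% × R$5,960.00 = R$2,899.84
Pension Levy: 0.56% × R$12,360.00 = R$69.22
Medical Insurance Levy: 6.8% × R$12,360.00 = R$840.48
Retirement Security Contribution: 1.3% × R$12,360.00 = R$160.68
Total: R$2,899.84 + R$69.22 + R$840.48 + R$160.68 = R$3,970.22

R$3,970.22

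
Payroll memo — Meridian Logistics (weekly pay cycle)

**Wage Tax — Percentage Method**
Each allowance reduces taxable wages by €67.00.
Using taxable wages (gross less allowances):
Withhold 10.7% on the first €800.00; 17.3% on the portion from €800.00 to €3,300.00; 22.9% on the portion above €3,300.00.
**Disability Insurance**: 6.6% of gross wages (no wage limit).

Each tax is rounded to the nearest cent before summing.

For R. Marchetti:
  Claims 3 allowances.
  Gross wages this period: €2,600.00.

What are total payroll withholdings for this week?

€533.83

Wage Tax: taxable = €2,600.00 − 3×€67.00 = €2,399.00
  €85.60 + 17.3% × (€2,399.00 − €800.00) = €85.60 + 17.3% × €1,599.00 = €362.23
Disability Insurance: 6.6% × €2,600.00 = €171.60
Total: €362.23 + €171.60 = €533.83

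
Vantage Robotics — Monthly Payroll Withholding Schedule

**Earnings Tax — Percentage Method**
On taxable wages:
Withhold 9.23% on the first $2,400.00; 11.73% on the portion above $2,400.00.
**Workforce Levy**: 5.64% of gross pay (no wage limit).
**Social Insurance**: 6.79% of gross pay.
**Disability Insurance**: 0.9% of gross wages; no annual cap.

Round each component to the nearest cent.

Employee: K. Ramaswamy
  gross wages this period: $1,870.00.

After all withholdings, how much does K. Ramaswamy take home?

$1,448.13

Earnings Tax: taxable = $1,870.00
  9.23% × $1,870.00 = $172.60
Workforce Levy: 5.64% × $1,870.00 = $105.47
Social Insurance: 6.79% × $1,870.00 = $126.97
Disability Insurance: 0.9% × $1,870.00 = $16.83
Total withheld: $172.60 + $105.47 + $126.97 + $16.83 = $421.87
Net pay: $1,870.00 − $421.87 = $1,448.13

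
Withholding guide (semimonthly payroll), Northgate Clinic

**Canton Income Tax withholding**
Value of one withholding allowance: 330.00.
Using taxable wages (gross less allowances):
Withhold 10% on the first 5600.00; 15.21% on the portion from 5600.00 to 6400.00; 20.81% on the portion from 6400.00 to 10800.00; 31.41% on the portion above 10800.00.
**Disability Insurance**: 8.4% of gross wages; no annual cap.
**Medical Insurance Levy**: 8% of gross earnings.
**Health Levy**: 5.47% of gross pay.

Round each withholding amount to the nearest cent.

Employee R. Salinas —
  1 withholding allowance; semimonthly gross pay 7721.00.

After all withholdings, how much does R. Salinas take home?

Canton Income Tax: taxable = 7721.00 − 1×330.00 = 7391.00
  681.68 + 20.81% × (7391.00 − 6400.00) = 681.68 + 20.81% × 991.00 = 887.91
Disability Insurance: 8.4% × 7721.00 = 648.56
Medical Insurance Levy: 8% × 7721.00 = 617.68
Health Levy: 5.47% × 7721.00 = 422.34
Total withheld: 887.91 + 648.56 + 617.68 + 422.34 = 2576.49
Net pay: 7721.00 − 2576.49 = 5144.51

5144.51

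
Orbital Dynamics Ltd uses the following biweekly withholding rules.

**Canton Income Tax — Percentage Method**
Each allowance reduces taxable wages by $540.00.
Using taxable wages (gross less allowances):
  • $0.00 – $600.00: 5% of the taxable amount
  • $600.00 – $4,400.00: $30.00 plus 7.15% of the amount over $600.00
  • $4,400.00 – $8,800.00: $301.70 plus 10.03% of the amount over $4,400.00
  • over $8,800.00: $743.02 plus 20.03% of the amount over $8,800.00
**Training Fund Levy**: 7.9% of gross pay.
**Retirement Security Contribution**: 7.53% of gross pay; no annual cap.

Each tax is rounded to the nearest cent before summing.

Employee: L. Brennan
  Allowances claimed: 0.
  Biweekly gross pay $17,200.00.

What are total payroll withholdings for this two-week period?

$5,079.50

Canton Income Tax: taxable = $17,200.00
  $743.02 + 20.03% × ($17,200.00 − $8,800.00) = $743.02 + 20.03% × $8,400.00 = $2,425.54
Training Fund Levy: 7.9% × $17,200.00 = $1,358.80
Retirement Security Contribution: 7.53% × $17,200.00 = $1,295.16
Total: $2,425.54 + $1,358.80 + $1,295.16 = $5,079.50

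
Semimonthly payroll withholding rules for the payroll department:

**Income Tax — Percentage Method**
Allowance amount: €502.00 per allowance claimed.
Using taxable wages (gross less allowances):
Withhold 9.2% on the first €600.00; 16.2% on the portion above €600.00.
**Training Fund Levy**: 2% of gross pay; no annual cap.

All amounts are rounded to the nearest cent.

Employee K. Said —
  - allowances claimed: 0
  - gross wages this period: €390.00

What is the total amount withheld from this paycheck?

Income Tax: taxable = €390.00
  9.2% × €390.00 = €35.88
Training Fund Levy: 2% × €390.00 = €7.80
Total: €35.88 + €7.80 = €43.68

€43.68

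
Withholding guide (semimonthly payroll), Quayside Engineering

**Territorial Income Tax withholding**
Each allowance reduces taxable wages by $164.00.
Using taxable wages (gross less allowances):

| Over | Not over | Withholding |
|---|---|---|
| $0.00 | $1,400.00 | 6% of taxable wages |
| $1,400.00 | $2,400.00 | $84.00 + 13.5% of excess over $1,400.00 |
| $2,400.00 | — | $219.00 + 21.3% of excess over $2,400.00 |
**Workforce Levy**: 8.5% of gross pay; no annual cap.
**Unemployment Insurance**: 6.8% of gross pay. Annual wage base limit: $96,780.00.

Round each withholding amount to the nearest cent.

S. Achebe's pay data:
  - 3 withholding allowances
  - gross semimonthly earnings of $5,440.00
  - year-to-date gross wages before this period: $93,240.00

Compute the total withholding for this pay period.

$1,464.84

Territorial Income Tax: taxable = $5,440.00 − 3×$164.00 = $4,948.00
  $219.00 + 21.3% × ($4,948.00 − $2,400.00) = $219.00 + 21.3% × $2,548.00 = $761.72
Workforce Levy: 8.5% × $5,440.00 = $462.40
Unemployment Insurance: cap $96,780.00 − YTD $93,240.00 = $3,540.00 subject; 6.8% × $3,540.00 = $240.72
Total: $761.72 + $462.40 + $240.72 = $1,464.84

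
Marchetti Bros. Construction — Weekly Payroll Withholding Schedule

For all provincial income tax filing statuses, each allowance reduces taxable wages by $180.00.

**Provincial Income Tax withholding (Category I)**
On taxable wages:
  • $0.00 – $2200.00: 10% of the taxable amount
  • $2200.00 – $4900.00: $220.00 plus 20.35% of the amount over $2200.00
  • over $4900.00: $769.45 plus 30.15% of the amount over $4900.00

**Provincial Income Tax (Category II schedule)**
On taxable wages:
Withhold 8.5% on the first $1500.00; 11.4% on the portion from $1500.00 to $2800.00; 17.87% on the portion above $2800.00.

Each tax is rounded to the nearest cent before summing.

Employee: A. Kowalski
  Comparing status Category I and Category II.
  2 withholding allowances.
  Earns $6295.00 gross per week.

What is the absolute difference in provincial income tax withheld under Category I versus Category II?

$245.58

Provincial Income Tax (Category I): taxable = $6295.00 − 2×$180.00 = $5935.00
  $769.45 + 30.15% × ($5935.00 − $4900.00) = $769.45 + 30.15% × $1035.00 = $1081.50
Provincial Income Tax (Category II): taxable = $6295.00 − 2×$180.00 = $5935.00
  $275.70 + 17.87% × ($5935.00 − $2800.00) = $275.70 + 17.87% × $3135.00 = $835.92
Difference: |$1081.50 − $835.92| = $245.58 (higher under Category I)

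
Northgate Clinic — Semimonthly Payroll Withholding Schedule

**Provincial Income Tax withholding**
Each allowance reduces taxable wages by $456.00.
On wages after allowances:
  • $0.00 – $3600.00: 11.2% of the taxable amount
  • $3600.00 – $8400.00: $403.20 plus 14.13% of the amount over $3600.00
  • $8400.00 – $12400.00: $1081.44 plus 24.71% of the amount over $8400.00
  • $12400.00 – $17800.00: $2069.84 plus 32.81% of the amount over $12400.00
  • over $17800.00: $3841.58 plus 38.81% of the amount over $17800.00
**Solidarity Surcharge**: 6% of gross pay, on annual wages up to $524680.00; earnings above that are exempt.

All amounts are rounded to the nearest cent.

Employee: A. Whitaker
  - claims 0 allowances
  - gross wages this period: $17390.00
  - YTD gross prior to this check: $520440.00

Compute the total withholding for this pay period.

$3961.46

Provincial Income Tax: taxable = $17390.00
  $2069.84 + 32.81% × ($17390.00 − $12400.00) = $2069.84 + 32.81% × $4990.00 = $3707.06
Solidarity Surcharge: cap $524680.00 − YTD $520440.00 = $4240.00 subject; 6% × $4240.00 = $254.40
Total: $3707.06 + $254.40 = $3961.46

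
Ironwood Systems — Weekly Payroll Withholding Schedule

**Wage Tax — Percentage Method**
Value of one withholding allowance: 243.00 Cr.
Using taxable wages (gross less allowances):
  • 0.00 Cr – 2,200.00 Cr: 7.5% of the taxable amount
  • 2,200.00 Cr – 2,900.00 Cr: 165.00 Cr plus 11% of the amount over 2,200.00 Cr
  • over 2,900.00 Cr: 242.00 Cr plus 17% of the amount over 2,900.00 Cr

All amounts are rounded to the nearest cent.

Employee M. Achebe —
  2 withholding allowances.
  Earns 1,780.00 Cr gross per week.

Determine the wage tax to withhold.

Wage Tax: taxable = 1,780.00 Cr − 2×243.00 Cr = 1,294.00 Cr
  7.5% × 1,294.00 Cr = 97.05 Cr

97.05 Cr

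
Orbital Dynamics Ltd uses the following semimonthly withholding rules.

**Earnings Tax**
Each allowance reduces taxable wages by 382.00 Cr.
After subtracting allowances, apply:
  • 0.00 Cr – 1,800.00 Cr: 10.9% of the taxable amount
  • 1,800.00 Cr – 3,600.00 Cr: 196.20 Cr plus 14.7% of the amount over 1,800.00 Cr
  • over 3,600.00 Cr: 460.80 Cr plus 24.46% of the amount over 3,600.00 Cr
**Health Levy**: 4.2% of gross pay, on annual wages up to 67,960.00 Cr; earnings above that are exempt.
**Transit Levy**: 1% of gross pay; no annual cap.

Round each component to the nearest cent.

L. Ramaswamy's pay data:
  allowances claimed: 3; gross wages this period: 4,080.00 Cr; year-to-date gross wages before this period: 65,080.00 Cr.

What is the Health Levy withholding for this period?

120.96 Cr

Health Levy: cap 67,960.00 Cr − YTD 65,080.00 Cr = 2,880.00 Cr subject; 4.2% × 2,880.00 Cr = 120.96 Cr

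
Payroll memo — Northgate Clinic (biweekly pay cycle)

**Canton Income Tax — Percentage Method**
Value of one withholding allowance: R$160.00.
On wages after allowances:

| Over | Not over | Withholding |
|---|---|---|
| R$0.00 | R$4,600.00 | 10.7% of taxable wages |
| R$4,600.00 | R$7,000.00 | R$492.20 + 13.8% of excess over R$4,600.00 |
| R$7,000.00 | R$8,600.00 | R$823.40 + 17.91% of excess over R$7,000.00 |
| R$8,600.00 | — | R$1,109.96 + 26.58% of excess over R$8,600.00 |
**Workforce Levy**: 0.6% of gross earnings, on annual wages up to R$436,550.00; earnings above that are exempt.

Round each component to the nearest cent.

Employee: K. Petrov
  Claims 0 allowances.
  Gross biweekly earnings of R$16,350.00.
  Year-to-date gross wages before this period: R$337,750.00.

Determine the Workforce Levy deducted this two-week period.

Workforce Levy: 0.6% × R$16,350.00 = R$98.10

R$98.10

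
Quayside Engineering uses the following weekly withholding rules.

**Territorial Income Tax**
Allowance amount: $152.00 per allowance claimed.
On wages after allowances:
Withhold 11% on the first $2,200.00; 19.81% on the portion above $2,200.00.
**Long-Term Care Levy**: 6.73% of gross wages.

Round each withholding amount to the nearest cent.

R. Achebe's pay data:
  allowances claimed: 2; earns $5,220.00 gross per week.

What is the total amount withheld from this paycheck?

Territorial Income Tax: taxable = $5,220.00 − 2×$152.00 = $4,916.00
  $242.00 + 19.81% × ($4,916.00 − $2,200.00) = $242.00 + 19.81% × $2,716.00 = $780.04
Long-Term Care Levy: 6.73% × $5,220.00 = $351.31
Total: $780.04 + $351.31 = $1,131.35

$1,131.35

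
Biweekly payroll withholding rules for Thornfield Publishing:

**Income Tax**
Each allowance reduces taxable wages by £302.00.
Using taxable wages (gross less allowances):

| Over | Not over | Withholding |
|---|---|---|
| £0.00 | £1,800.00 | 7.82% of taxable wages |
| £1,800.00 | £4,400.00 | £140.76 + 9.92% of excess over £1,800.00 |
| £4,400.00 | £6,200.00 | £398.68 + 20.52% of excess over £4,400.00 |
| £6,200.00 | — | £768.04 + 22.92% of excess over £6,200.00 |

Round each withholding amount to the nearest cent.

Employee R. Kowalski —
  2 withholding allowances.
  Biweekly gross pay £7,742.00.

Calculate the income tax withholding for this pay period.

Income Tax: taxable = £7,742.00 − 2×£302.00 = £7,138.00
  £768.04 + 22.92% × (£7,138.00 − £6,200.00) = £768.04 + 22.92% × £938.00 = £983.03

£983.03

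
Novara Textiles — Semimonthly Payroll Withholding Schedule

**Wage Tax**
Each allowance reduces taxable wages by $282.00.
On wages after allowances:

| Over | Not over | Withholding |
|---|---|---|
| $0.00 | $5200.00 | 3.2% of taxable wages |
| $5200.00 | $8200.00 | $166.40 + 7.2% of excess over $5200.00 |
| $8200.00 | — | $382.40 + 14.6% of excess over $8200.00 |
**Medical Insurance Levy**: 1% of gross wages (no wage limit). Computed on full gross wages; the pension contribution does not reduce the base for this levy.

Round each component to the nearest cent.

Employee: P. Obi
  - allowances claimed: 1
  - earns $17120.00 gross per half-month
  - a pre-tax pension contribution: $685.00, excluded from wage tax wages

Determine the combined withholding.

Wage Tax: taxable = $17120.00 − $685.00 − 1×$282.00 = $16153.00
  $382.40 + 14.6% × ($16153.00 − $8200.00) = $382.40 + 14.6% × $7953.00 = $1543.54
Medical Insurance Levy: 1% × $17120.00 = $171.20
Total: $1543.54 + $171.20 = $1714.74

$1714.74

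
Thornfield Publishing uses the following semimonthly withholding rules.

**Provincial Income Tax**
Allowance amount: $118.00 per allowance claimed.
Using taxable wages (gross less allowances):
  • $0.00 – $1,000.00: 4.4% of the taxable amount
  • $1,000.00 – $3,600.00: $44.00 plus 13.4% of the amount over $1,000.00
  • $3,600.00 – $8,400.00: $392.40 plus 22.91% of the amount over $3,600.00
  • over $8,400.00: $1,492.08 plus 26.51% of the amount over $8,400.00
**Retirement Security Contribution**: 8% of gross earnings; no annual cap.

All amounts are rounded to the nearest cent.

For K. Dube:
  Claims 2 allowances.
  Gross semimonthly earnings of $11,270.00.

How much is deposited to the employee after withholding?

Provincial Income Tax: taxable = $11,270.00 − 2×$118.00 = $11,034.00
  $1,492.08 + 26.51% × ($11,034.00 − $8,400.00) = $1,492.08 + 26.51% × $2,634.00 = $2,190.35
Retirement Security Contribution: 8% × $11,270.00 = $901.60
Total withheld: $2,190.35 + $901.60 = $3,091.95
Net pay: $11,270.00 − $3,091.95 = $8,178.05

$8,178.05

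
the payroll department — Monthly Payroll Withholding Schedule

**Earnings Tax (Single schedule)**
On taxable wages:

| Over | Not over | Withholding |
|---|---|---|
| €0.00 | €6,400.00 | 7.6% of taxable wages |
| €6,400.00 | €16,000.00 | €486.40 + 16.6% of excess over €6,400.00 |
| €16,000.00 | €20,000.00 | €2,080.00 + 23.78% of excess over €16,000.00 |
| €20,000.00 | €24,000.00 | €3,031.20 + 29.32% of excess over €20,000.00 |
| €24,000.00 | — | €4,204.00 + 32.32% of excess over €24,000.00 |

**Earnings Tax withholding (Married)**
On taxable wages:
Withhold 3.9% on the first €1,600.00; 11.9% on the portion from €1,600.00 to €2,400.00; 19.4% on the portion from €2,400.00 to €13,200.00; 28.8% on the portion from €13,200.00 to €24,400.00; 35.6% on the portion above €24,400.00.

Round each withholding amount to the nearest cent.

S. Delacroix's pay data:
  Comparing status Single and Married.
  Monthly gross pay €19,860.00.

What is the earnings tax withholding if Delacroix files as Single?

Earnings Tax (Single): taxable = €19,860.00
  €2,080.00 + 23.78% × (€19,860.00 − €16,000.00) = €2,080.00 + 23.78% × €3,860.00 = €2,997.91

€2,997.91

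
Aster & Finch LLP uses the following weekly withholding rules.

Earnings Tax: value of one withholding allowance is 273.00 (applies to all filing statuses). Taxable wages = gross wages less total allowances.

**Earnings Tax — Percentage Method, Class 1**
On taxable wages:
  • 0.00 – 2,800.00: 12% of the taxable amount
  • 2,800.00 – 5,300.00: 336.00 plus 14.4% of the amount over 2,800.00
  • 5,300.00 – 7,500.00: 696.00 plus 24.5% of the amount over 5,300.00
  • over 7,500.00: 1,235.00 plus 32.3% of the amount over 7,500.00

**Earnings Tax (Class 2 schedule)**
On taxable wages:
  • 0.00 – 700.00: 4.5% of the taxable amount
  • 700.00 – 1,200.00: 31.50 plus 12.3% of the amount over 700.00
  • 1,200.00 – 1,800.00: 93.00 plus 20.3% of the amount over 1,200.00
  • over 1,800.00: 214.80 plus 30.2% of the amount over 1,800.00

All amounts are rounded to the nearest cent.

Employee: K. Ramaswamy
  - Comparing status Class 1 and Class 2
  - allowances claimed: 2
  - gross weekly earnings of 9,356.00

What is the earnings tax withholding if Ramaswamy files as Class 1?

1,658.13

Earnings Tax (Class 1): taxable = 9,356.00 − 2×273.00 = 8,810.00
  1,235.00 + 32.3% × (8,810.00 − 7,500.00) = 1,235.00 + 32.3% × 1,310.00 = 1,658.13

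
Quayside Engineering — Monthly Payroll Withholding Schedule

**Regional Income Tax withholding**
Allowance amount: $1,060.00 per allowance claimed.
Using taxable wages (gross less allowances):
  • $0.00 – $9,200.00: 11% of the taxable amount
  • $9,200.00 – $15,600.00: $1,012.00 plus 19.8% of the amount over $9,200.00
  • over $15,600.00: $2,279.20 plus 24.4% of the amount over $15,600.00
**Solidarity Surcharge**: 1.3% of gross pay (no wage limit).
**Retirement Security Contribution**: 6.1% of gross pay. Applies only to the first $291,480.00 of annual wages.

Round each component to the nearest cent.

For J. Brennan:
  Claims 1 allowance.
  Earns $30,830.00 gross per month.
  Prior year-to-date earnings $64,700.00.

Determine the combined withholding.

Regional Income Tax: taxable = $30,830.00 − 1×$1,060.00 = $29,770.00
  $2,279.20 + 24.4% × ($29,770.00 − $15,600.00) = $2,279.20 + 24.4% × $14,170.00 = $5,736.68
Solidarity Surcharge: 1.3% × $30,830.00 = $400.79
Retirement Security Contribution: 6.1% × $30,830.00 = $1,880.63
Total: $5,736.68 + $400.79 + $1,880.63 = $8,018.10

$8,018.10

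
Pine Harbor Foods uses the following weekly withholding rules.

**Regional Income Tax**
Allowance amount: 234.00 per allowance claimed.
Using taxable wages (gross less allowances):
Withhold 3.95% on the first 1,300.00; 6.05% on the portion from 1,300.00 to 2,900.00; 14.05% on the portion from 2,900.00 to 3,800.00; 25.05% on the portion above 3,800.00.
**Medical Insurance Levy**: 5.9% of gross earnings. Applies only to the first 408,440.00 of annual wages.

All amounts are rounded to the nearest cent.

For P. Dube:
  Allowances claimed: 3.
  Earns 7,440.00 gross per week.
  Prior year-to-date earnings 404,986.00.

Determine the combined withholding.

1,214.36

Regional Income Tax: taxable = 7,440.00 − 3×234.00 = 6,738.00
  274.60 + 25.05% × (6,738.00 − 3,800.00) = 274.60 + 25.05% × 2,938.00 = 1,010.57
Medical Insurance Levy: cap 408,440.00 − YTD 404,986.00 = 3,454.00 subject; 5.9% × 3,454.00 = 203.79
Total: 1,010.57 + 203.79 = 1,214.36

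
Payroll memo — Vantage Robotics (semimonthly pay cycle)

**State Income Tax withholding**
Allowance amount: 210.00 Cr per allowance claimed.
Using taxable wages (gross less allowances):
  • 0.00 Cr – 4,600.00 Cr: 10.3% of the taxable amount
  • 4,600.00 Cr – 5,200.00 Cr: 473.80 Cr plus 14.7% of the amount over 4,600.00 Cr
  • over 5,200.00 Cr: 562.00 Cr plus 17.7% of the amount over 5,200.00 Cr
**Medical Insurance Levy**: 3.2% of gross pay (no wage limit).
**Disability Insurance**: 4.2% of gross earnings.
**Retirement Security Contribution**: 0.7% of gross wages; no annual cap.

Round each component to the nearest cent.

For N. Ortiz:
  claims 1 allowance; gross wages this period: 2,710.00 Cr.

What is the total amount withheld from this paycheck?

State Income Tax: taxable = 2,710.00 Cr − 1×210.00 Cr = 2,500.00 Cr
  10.3% × 2,500.00 Cr = 257.50 Cr
Medical Insurance Levy: 3.2% × 2,710.00 Cr = 86.72 Cr
Disability Insurance: 4.2% × 2,710.00 Cr = 113.82 Cr
Retirement Security Contribution: 0.7% × 2,710.00 Cr = 18.97 Cr
Total: 257.50 Cr + 86.72 Cr + 113.82 Cr + 18.97 Cr = 477.01 Cr

477.01 Cr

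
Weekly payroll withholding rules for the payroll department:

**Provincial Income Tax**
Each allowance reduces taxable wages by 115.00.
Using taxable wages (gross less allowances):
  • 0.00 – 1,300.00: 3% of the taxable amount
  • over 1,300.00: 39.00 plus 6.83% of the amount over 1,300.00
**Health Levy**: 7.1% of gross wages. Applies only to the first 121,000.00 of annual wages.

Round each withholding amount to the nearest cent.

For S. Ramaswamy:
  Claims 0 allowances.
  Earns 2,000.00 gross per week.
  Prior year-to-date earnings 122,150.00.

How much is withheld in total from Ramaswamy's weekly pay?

Provincial Income Tax: taxable = 2,000.00
  39.00 + 6.83% × (2,000.00 − 1,300.00) = 39.00 + 6.83% × 700.00 = 86.81
Health Levy: YTD 122,150.00 ≥ cap 121,000.00 → 0.00
Total: 86.81 + 0.00 = 86.81

86.81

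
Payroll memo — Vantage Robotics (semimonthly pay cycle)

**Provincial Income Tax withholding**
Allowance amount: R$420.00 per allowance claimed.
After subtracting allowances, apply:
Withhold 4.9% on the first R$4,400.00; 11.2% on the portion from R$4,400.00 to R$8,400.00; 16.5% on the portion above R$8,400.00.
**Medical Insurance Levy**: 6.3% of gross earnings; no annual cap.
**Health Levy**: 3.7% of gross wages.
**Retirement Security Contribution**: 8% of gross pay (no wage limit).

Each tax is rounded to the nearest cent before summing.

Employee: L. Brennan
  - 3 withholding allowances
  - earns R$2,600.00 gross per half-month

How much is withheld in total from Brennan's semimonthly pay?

R$533.66

Provincial Income Tax: taxable = R$2,600.00 − 3×R$420.00 = R$1,340.00
  4.9% × R$1,340.00 = R$65.66
Medical Insurance Levy: 6.3% × R$2,600.00 = R$163.80
Health Levy: 3.7% × R$2,600.00 = R$96.20
Retirement Security Contribution: 8% × R$2,600.00 = R$208.00
Total: R$65.66 + R$163.80 + R$96.20 + R$208.00 = R$533.66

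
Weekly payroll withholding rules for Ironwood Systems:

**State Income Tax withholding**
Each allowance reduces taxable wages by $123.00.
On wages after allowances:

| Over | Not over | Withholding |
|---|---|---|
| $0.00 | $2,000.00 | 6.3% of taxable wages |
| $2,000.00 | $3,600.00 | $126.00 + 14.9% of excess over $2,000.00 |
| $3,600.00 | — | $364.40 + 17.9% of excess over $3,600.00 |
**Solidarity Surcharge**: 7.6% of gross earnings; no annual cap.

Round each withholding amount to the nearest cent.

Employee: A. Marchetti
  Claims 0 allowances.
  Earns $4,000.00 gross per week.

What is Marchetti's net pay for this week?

$3,260.00

State Income Tax: taxable = $4,000.00
  $364.40 + 17.9% × ($4,000.00 − $3,600.00) = $364.40 + 17.9% × $400.00 = $436.00
Solidarity Surcharge: 7.6% × $4,000.00 = $304.00
Total withheld: $436.00 + $304.00 = $740.00
Net pay: $4,000.00 − $740.00 = $3,260.00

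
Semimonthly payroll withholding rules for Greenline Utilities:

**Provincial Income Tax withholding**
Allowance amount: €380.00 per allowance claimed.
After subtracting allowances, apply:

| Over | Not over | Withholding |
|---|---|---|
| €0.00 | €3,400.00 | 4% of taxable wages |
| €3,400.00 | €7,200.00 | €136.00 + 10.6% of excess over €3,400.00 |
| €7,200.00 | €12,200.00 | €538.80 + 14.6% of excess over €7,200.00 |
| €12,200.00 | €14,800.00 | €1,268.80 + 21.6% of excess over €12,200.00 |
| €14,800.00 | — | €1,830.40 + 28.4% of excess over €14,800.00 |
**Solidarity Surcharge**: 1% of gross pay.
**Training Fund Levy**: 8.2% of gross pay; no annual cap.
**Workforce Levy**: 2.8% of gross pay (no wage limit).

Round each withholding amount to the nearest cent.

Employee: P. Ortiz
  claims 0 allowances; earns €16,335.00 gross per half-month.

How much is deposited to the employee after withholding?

Provincial Income Tax: taxable = €16,335.00
  €1,830.40 + 28.4% × (€16,335.00 − €14,800.00) = €1,830.40 + 28.4% × €1,535.00 = €2,266.34
Solidarity Surcharge: 1% × €16,335.00 = €163.35
Training Fund Levy: 8.2% × €16,335.00 = €1,339.47
Workforce Levy: 2.8% × €16,335.00 = €457.38
Total withheld: €2,266.34 + €163.35 + €1,339.47 + €457.38 = €4,226.54
Net pay: €16,335.00 − €4,226.54 = €12,108.46

€12,108.46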